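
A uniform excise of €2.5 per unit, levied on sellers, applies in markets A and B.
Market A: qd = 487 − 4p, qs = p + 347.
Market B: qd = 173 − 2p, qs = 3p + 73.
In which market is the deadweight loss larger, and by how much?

Market B, by €1.25.

Market A: pre-tax p* = €28, q* = 375; post-tax q = 373; deadweight loss = €2.5.
Market B: pre-tax p* = €20, q* = 133; post-tax q = 130; deadweight loss = €3.75.
Difference: €2.5 vs €3.75 → market B is larger by €1.25.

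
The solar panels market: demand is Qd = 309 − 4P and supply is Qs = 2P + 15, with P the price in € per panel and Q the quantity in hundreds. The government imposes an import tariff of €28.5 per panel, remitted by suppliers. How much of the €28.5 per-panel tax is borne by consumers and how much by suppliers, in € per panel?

Consumers bear €9.5 per panel; suppliers bear €19 per panel.

Without the tax, 309 − 4P = 2P + 15 gives 6P = 294, so P* = €49 and Q* = 113.
With the tax collected from suppliers, supply shifts: Qs = 2(P − 28.5) + 15.
New equilibrium: consumers pay €58.5, suppliers receive €30, Q = 75. (Wedge: Pb − Ps = 28.5.)
Burden on consumers: €9.5; on suppliers: €19. (They sum to €28.5.)
The less price-elastic side of the market bears the larger share of a per-unit tax.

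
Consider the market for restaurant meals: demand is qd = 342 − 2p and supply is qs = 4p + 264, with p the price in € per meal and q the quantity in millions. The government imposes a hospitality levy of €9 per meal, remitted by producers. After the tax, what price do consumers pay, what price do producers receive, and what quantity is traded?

Consumers pay €19; producers receive €10; quantity = 304.

Without the tax, 342 − 2p = 4p + 264 gives 6p = 78, so p* = €13 and q* = 316.
With the tax collected from producers, supply shifts: qs = 4(p − 9) + 264.
Solving gives q = 304 with consumers paying €19 and producers receiving €10 (the €9 wedge).
The less price-elastic side of the market bears the larger share of a per-unit tax.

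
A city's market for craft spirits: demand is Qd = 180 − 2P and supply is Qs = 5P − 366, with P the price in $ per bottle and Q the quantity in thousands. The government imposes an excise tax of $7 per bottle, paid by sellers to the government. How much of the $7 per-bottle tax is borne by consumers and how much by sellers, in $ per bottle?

Without the tax, 180 − 2P = 5P − 366 gives 7P = 546, so P* = $78 and Q* = 24.
With the tax collected from sellers, supply shifts: Qs = 5(P − 7) − 366.
Solving gives Q = 14 with consumers paying $83 and sellers receiving $76 (the $7 wedge).
Burden on consumers: $5; on sellers: $2. (They sum to $7.)

Consumers bear $5 per bottle; sellers bear $2 per bottle.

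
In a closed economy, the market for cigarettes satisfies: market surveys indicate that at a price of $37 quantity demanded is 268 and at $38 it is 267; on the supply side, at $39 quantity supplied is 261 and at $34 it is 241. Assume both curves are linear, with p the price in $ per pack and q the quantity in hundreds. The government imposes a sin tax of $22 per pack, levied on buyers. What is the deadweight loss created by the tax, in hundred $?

Demand slope: (267 − 268)/(38 − 37) = -1, so qd = 305 − p.
Supply slope: (241 − 261)/(34 − 39) = 4, so qs = 4p + 105.
Without the tax, 305 − p = 4p + 105 gives 5p = 200, so p* = $40 and q* = 265.
With the tax collected from buyers, demand (in seller-price terms) shifts: qd = 305 − (p + 22).
New equilibrium: buyers pay $57.6, producers receive $35.6, q = 247.4. (Wedge: pb − ps = 22.)
Quantity falls by |ΔQ| = |265 − 247.4| = 17.6.
DWL = ½ · t · |ΔQ| = ½ · 22 · 17.6 = $193.6.

Deadweight loss = $193.6 hundred.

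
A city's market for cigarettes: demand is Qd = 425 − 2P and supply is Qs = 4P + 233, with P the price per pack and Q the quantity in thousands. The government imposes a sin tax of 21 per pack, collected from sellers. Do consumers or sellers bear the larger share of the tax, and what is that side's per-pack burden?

Without the tax, 425 − 2P = 4P + 233 gives 6P = 192, so P* = 32 and Q* = 361.
With the tax collected from sellers, supply shifts: Qs = 4(P − 21) + 233.
New equilibrium: consumers pay 46, sellers receive 25, Q = 333. (Wedge: Pb − Ps = 21.)
Per-pack burden: consumers 14, sellers 7.
Consumers take the larger share because demand is less price-elastic here (demand slope 2 vs supply slope 4).
The less price-elastic side of the market bears the larger share of a per-unit tax.

Consumers bear the larger share: 14 per pack.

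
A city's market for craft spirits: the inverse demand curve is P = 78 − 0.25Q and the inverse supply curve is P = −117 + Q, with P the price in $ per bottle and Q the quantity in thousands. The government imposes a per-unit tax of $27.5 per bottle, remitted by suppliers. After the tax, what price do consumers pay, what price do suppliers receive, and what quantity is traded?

Rewrite in direct form: Qd = 312 − 4P and Qs = P + 117.
Without the tax, 312 − 4P = P + 117 gives 5P = 195, so P* = $39 and Q* = 156.
With the tax collected from suppliers, supply shifts: Qs = (P − 27.5) + 117.
New equilibrium: consumers pay $44.5, suppliers receive $17, Q = 134. (Wedge: Pb − Ps = 27.5.)
The less price-elastic side of the market bears the larger share of a per-unit tax.

Consumers pay $44.5; suppliers receive $17; quantity = 134.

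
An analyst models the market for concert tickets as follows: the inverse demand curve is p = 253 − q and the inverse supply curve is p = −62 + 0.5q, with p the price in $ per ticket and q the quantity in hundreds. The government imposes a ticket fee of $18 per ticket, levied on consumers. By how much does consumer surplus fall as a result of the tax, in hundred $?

Consumer surplus falls by $2448 hundred.

Inverting to q(p) form: qd = 253 − p; qs = 2p + 124.
Before the tax: set 253 − p = 2p + 124 → p* = $43, q* = 210.
With the tax collected from consumers, demand (in seller-price terms) shifts: qd = 253 − (p + 18).
New equilibrium: consumers pay $55, producers receive $37, q = 198. (Wedge: pb − ps = 18.)
ΔCS is the trapezoid between Q = 198 and Q = 210 of height $12: ½ · (210 + 198) · 12 = $2448.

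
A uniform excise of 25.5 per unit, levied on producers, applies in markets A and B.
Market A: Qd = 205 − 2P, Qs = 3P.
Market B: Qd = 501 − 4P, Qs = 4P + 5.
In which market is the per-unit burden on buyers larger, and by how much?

Market A, by 2.55.

Market A: pre-tax P* = 41, Q* = 123; post-tax Q = 92.4; per-unit burden on buyers = 15.3.
Market B: pre-tax P* = 62, Q* = 253; post-tax Q = 202; per-unit burden on buyers = 12.75.
Difference: 15.3 vs 12.75 → market A is larger by 2.55.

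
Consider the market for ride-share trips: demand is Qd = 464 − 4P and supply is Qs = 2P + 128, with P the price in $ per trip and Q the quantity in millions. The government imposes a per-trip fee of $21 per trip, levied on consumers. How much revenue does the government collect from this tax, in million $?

Tax revenue = $4452 million.

Without the tax, 464 − 4P = 2P + 128 gives 6P = 336, so P* = $56 and Q* = 240.
With the tax collected from consumers, demand (in seller-price terms) shifts: Qd = 464 − 4(P + 21).
New equilibrium: consumers pay $63, sellers receive $42, Q = 212. (Wedge: Pb − Ps = 21.)
Revenue = t · Q = 21 · 212 = $4452.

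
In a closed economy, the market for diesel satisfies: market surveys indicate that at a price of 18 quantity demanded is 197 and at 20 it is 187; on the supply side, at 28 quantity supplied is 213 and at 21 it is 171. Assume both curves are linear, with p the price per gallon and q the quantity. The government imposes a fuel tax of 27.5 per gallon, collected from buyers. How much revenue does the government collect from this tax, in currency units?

Demand slope: (187 − 197)/(20 − 18) = -5, so qd = 287 − 5p.
Supply slope: (171 − 213)/(21 − 28) = 6, so qs = 6p + 45.
Before the tax: set 287 − 5p = 6p + 45 → p* = 22, q* = 177.
With the tax collected from buyers, demand (in seller-price terms) shifts: qd = 287 − 5(p + 27.5).
New equilibrium: buyers pay 37, suppliers receive 9.5, q = 102. (Wedge: pb − ps = 27.5.)
Revenue = t · Q = 27.5 · 102 = 2805.

Tax revenue = 2805.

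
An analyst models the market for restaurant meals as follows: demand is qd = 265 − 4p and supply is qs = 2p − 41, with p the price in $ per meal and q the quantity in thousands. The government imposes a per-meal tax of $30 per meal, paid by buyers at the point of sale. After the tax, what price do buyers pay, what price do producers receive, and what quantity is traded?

Without the tax, 265 − 4p = 2p − 41 gives 6p = 306, so p* = $51 and q* = 61.
With the tax collected from buyers, demand (in seller-price terms) shifts: qd = 265 − 4(p + 30).
New equilibrium: buyers pay $61, producers receive $31, q = 21. (Wedge: pb − ps = 30.)
The less price-elastic side of the market bears the larger share of a per-unit tax.

Buyers pay $61; producers receive $31; quantity = 21.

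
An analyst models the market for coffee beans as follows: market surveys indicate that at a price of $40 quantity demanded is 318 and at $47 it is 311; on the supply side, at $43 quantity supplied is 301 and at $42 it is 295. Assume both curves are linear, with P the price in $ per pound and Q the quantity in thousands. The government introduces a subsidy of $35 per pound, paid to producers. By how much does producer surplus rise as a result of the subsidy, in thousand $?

Producer surplus rises by $1640 thousand.

Demand slope: (311 − 318)/(47 − 40) = -1, so Qd = 358 − P.
Supply slope: (295 − 301)/(42 − 43) = 6, so Qs = 6P + 43.
Without the subsidy, 358 − P = 6P + 43 gives 7P = 315, so P* = $45 and Q* = 313.
With a per-unit subsidy paid to producers, each receives P + 35 per unit sold, so supply becomes Qs = 6(P + 35) + 43.
Solving gives Q = 343 with buyers paying $15 and producers receiving $50 (the $35 wedge).
ΔPS is the trapezoid between Q = 343 and Q = 313 of height $5: ½ · (313 + 343) · 5 = $1640.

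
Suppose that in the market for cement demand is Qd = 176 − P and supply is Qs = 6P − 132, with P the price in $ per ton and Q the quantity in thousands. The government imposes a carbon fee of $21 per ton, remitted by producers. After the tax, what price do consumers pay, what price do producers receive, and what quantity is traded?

Consumers pay $62; producers receive $41; quantity = 114.

Without the tax, 176 − P = 6P − 132 gives 7P = 308, so P* = $44 and Q* = 132.
With the tax collected from producers, supply shifts: Qs = 6(P − 21) − 132.
Solving gives Q = 114 with consumers paying $62 and producers receiving $41 (the $21 wedge).
The less price-elastic side of the market bears the larger share of a per-unit tax.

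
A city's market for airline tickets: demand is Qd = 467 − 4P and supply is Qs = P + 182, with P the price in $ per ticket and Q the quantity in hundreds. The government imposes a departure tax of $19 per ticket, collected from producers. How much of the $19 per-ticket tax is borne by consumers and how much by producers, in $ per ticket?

Consumers bear $3.8 per ticket; producers bear $15.2 per ticket.

Before the tax: set 467 − 4P = P + 182 → P* = $57, Q* = 239.
With the tax collected from producers, supply shifts: Qs = (P − 19) + 182.
New equilibrium: consumers pay $60.8, producers receive $41.8, Q = 223.8. (Wedge: Pb − Ps = 19.)
Burden on consumers: $3.8; on producers: $15.2. (They sum to $19.)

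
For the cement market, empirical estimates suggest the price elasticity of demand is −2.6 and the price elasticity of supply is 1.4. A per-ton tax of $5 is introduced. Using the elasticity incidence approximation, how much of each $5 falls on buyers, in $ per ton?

Incidence ratio: buyers' share ≈ εs / (εs + |εd|) = 1.4 / (1.4 + 2.6) = 0.35.
So buyers bear ≈ 0.35 × $5 = $1.75; suppliers bear $3.25.

Buyers bear ≈ $1.75 per ton.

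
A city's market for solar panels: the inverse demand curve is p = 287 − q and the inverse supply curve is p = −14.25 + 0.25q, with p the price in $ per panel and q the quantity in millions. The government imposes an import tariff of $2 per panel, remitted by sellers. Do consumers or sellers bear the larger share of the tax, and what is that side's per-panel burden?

Consumers bear the larger share: $1.6 per panel.

Inverting to q(p) form: qd = 287 − p; qs = 4p + 57.
Without the tax, 287 − p = 4p + 57 gives 5p = 230, so p* = $46 and q* = 241.
With the tax collected from sellers, supply shifts: qs = 4(p − 2) + 57.
Solving gives q = 239.4 with consumers paying $47.6 and sellers receiving $45.6 (the $2 wedge).
Per-panel burden: consumers $1.6, sellers $0.4.
Consumers take the larger share because demand is less price-elastic here (demand slope 1 vs supply slope 4).
The less price-elastic side of the market bears the larger share of a per-unit tax.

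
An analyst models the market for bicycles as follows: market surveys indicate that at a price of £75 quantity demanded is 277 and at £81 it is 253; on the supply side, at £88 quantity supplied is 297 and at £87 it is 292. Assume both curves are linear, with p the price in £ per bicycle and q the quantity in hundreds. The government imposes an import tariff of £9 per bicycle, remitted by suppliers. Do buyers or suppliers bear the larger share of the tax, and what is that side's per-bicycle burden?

Buyers bear the larger share: £5 per bicycle.

Demand slope: (253 − 277)/(81 − 75) = -4, so qd = 577 − 4p.
Supply slope: (292 − 297)/(87 − 88) = 5, so qs = 5p − 143.
Before the tax: set 577 − 4p = 5p − 143 → p* = £80, q* = 257.
With the tax collected from suppliers, supply shifts: qs = 5(p − 9) − 143.
New equilibrium: buyers pay £85, suppliers receive £76, q = 237. (Wedge: pb − ps = 9.)
Per-bicycle burden: buyers £5, suppliers £4.
Buyers take the larger share because demand is less price-elastic here (demand slope 4 vs supply slope 5).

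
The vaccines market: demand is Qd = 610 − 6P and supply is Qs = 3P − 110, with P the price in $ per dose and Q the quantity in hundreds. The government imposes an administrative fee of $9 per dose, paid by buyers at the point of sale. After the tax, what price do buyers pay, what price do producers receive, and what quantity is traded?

Without the tax, 610 − 6P = 3P − 110 gives 9P = 720, so P* = $80 and Q* = 130.
With the tax collected from buyers, demand (in seller-price terms) shifts: Qd = 610 − 6(P + 9).
New equilibrium: buyers pay $83, producers receive $74, Q = 112. (Wedge: Pb − Ps = 9.)

Buyers pay $83; producers receive $74; quantity = 112.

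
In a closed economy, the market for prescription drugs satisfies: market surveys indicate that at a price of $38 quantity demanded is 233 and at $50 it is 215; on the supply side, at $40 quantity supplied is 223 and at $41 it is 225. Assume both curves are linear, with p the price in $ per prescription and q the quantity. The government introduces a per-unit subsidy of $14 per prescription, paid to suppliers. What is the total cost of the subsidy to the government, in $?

Government outlay = $3346.

Demand slope: (215 − 233)/(50 − 38) = -1.5, so qd = 290 − 1.5p.
Supply slope: (225 − 223)/(41 − 40) = 2, so qs = 2p + 143.
Before the subsidy: set 290 − 1.5p = 2p + 143 → p* = $42, q* = 227.
With a per-unit subsidy paid to suppliers, each receives p + 14 per unit sold, so supply becomes qs = 2(p + 14) + 143.
New equilibrium: consumers pay $34, suppliers receive $48, q = 239. (Wedge: pb − ps = −14.)
Outlay = t · Q = 14 · 239 = $3346.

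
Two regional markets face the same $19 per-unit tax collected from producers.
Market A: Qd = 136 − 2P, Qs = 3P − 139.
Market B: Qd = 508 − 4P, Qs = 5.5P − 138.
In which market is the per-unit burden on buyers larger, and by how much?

Market A, by $0.4.

Market A: pre-tax P* = $55, Q* = 26; post-tax Q = 3.2; per-unit burden on buyers = $11.4.
Market B: pre-tax P* = $68, Q* = 236; post-tax Q = 192; per-unit burden on buyers = $11.
Difference: $11.4 vs $11 → market A is larger by $0.4.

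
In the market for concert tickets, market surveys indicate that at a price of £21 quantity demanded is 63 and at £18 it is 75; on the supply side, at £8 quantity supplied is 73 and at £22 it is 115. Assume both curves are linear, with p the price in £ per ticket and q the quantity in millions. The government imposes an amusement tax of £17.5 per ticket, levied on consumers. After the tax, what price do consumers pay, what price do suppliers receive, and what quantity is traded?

Demand slope: (75 − 63)/(18 − 21) = -4, so qd = 147 − 4p.
Supply slope: (115 − 73)/(22 − 8) = 3, so qs = 3p + 49.
Before the tax: set 147 − 4p = 3p + 49 → p* = £14, q* = 91.
With the tax collected from consumers, demand (in seller-price terms) shifts: qd = 147 − 4(p + 17.5).
Solving gives q = 61 with consumers paying £21.5 and suppliers receiving £4 (the £17.5 wedge).

Consumers pay £21.5; suppliers receive £4; quantity = 61.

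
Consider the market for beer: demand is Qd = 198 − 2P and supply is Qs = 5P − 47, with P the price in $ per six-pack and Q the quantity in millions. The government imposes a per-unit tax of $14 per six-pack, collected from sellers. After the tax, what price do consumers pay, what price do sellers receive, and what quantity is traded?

Consumers pay $45; sellers receive $31; quantity = 108.

Without the tax, 198 − 2P = 5P − 47 gives 7P = 245, so P* = $35 and Q* = 128.
With the tax collected from sellers, supply shifts: Qs = 5(P − 14) − 47.
New equilibrium: consumers pay $45, sellers receive $31, Q = 108. (Wedge: Pb − Ps = 14.)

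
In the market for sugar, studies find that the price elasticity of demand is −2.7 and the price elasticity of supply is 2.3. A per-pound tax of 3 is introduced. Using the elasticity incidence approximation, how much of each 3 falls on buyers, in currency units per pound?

Buyers bear ≈ 1.38 per pound.

Incidence ratio: buyers' share ≈ εs / (εs + |εd|) = 2.3 / (2.3 + 2.7) = 0.46.
So buyers bear ≈ 0.46 × 3 = 1.38; suppliers bear 1.62.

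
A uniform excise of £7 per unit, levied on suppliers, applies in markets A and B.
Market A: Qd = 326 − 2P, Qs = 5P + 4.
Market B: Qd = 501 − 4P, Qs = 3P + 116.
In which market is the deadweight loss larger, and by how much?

Market A: pre-tax P* = £46, Q* = 234; post-tax Q = 224; deadweight loss = £35.
Market B: pre-tax P* = £55, Q* = 281; post-tax Q = 269; deadweight loss = £42.
Difference: £35 vs £42 → market B is larger by £7.

Market B, by £7.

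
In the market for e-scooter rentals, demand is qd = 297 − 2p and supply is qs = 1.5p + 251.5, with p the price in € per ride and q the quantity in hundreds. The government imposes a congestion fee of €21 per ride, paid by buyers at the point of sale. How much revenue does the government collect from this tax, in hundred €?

Without the tax, 297 − 2p = 1.5p + 251.5 gives 3.5p = 45.5, so p* = €13 and q* = 271.
With the tax collected from buyers, demand (in seller-price terms) shifts: qd = 297 − 2(p + 21).
Solving gives q = 253 with buyers paying €22 and suppliers receiving €1 (the €21 wedge).
Revenue = t · Q = 21 · 253 = €5313.

Tax revenue = €5313 hundred.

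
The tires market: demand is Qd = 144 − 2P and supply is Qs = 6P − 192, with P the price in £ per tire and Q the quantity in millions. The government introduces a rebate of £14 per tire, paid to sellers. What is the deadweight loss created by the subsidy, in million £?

Deadweight loss = £147 million.

Without the subsidy, 144 − 2P = 6P − 192 gives 8P = 336, so P* = £42 and Q* = 60.
With a per-unit subsidy paid to sellers, each receives P + 14 per unit sold, so supply becomes Qs = 6(P + 14) − 192.
Solving gives Q = 81 with consumers paying £31.5 and sellers receiving £45.5 (the £14 wedge).
Quantity rises by |ΔQ| = |60 − 81| = 21.
DWL = ½ · t · |ΔQ| = ½ · 14 · 21 = £147.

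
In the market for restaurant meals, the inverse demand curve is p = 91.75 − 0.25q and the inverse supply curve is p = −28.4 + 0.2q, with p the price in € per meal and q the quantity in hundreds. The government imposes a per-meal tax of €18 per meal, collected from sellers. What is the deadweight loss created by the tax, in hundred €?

Rewrite in direct form: qd = 367 − 4p and qs = 5p + 142.
Before the tax: set 367 − 4p = 5p + 142 → p* = €25, q* = 267.
With the tax collected from sellers, supply shifts: qs = 5(p − 18) + 142.
Solving gives q = 227 with buyers paying €35 and sellers receiving €17 (the €18 wedge).
Quantity falls by |ΔQ| = |267 − 227| = 40.
DWL = ½ · t · |ΔQ| = ½ · 18 · 40 = €360.

Deadweight loss = €360 hundred.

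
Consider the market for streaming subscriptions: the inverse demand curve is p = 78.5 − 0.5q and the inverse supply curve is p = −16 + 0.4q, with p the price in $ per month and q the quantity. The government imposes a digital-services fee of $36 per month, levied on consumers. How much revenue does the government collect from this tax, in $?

Rewrite in direct form: qd = 157 − 2p and qs = 2.5p + 40.
Without the tax, 157 − 2p = 2.5p + 40 gives 4.5p = 117, so p* = $26 and q* = 105.
With the tax collected from consumers, demand (in seller-price terms) shifts: qd = 157 − 2(p + 36).
New equilibrium: consumers pay $46, suppliers receive $10, q = 65. (Wedge: pb − ps = 36.)
Revenue = t · Q = 36 · 65 = $2340.

Tax revenue = $2340.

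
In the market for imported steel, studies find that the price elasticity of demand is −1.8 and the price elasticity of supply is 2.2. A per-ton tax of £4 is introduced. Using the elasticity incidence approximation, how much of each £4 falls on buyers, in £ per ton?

Incidence ratio: buyers' share ≈ εs / (εs + |εd|) = 2.2 / (2.2 + 1.8) = 0.55.
So buyers bear ≈ 0.55 × £4 = £2.2; suppliers bear £1.8.

Buyers bear ≈ £2.2 per ton.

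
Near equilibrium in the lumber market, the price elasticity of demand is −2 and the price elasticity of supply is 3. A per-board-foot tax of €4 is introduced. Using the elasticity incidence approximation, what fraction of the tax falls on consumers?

Consumers' share ≈ 0.6.

Incidence ratio: consumers' share ≈ εs / (εs + |εd|) = 3 / (3 + 2) = 0.6.
Supply is the more elastic side, so consumers bear the larger share.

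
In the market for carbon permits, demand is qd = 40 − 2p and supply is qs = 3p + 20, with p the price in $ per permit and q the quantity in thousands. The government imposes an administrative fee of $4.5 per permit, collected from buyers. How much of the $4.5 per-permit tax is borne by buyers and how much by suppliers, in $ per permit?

Buyers bear $2.7 per permit; suppliers bear $1.8 per permit.

Before the tax: set 40 − 2p = 3p + 20 → p* = $4, q* = 32.
With the tax collected from buyers, demand (in seller-price terms) shifts: qd = 40 − 2(p + 4.5).
New equilibrium: buyers pay $6.7, suppliers receive $2.2, q = 26.6. (Wedge: pb − ps = 4.5.)
Burden on buyers: $2.7; on suppliers: $1.8. (They sum to $4.5.)
The less price-elastic side of the market bears the larger share of a per-unit tax.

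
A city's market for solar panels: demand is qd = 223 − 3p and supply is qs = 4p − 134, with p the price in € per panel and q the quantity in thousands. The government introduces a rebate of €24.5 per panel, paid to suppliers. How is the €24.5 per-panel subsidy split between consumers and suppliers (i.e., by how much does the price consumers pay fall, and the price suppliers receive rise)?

Without the subsidy, 223 − 3p = 4p − 134 gives 7p = 357, so p* = €51 and q* = 70.
With a per-unit subsidy paid to suppliers, each receives p + 24.5 per unit sold, so supply becomes qs = 4(p + 24.5) − 134.
Solving gives q = 112 with consumers paying €37 and suppliers receiving €61.5 (the €24.5 wedge).
Gain to consumers: €14; to suppliers: €10.5. (They sum to €24.5.)

Consumers gain €14 per panel; suppliers gain €10.5 per panel.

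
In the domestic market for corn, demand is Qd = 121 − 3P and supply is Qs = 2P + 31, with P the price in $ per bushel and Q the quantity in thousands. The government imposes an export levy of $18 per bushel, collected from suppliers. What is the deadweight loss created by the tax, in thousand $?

Deadweight loss = $194.4 thousand.

Before the tax: set 121 − 3P = 2P + 31 → P* = $18, Q* = 67.
With the tax collected from suppliers, supply shifts: Qs = 2(P − 18) + 31.
New equilibrium: buyers pay $25.2, suppliers receive $7.2, Q = 45.4. (Wedge: Pb − Ps = 18.)
Quantity falls by |ΔQ| = |67 − 45.4| = 21.6.
DWL = ½ · t · |ΔQ| = ½ · 18 · 21.6 = $194.4.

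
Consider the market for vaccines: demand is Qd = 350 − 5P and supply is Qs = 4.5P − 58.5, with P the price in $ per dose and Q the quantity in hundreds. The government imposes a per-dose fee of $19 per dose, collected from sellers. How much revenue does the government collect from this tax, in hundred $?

Before the tax: set 350 − 5P = 4.5P − 58.5 → P* = $43, Q* = 135.
With the tax collected from sellers, supply shifts: Qs = 4.5(P − 19) − 58.5.
New equilibrium: buyers pay $52, sellers receive $33, Q = 90. (Wedge: Pb − Ps = 19.)
Revenue = t · Q = 19 · 90 = $1710.

Tax revenue = $1710 hundred.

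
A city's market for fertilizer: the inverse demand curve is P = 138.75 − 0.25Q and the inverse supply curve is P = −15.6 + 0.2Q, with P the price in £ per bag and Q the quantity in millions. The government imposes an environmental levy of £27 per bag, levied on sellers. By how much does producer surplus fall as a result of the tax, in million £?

Producer surplus falls by £3756 million.

Rewrite in direct form: Qd = 555 − 4P and Qs = 5P + 78.
Before the tax: set 555 − 4P = 5P + 78 → P* = £53, Q* = 343.
With the tax collected from sellers, supply shifts: Qs = 5(P − 27) + 78.
Solving gives Q = 283 with consumers paying £68 and sellers receiving £41 (the £27 wedge).
ΔPS is the trapezoid between Q = 283 and Q = 343 of height £12: ½ · (343 + 283) · 12 = £3756.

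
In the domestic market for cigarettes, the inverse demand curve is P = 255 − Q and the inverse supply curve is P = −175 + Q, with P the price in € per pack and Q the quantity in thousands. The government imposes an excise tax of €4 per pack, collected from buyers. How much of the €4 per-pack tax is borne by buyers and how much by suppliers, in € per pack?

Buyers bear €2 per pack; suppliers bear €2 per pack.

Inverting to Q(P) form: Qd = 255 − P; Qs = P + 175.
Before the tax: set 255 − P = P + 175 → P* = €40, Q* = 215.
With the tax collected from buyers, demand (in seller-price terms) shifts: Qd = 255 − (P + 4).
New equilibrium: buyers pay €42, suppliers receive €38, Q = 213. (Wedge: Pb − Ps = 4.)
Burden on buyers: €2; on suppliers: €2. (They sum to €4.)
The less price-elastic side of the market bears the larger share of a per-unit tax.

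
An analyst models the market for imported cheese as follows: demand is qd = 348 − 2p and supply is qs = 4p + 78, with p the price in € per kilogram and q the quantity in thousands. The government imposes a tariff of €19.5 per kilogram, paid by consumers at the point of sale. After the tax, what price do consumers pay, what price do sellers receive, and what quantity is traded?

Without the tax, 348 − 2p = 4p + 78 gives 6p = 270, so p* = €45 and q* = 258.
With the tax collected from consumers, demand (in seller-price terms) shifts: qd = 348 − 2(p + 19.5).
Solving gives q = 232 with consumers paying €58 and sellers receiving €38.5 (the €19.5 wedge).
The less price-elastic side of the market bears the larger share of a per-unit tax.

Consumers pay €58; sellers receive €38.5; quantity = 232.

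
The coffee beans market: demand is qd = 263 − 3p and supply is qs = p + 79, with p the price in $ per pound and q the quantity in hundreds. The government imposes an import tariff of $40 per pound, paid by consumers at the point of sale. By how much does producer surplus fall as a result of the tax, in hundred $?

Without the tax, 263 − 3p = p + 79 gives 4p = 184, so p* = $46 and q* = 125.
With the tax collected from consumers, demand (in seller-price terms) shifts: qd = 263 − 3(p + 40).
New equilibrium: consumers pay $56, suppliers receive $16, q = 95. (Wedge: pb − ps = 40.)
ΔPS is the trapezoid between Q = 95 and Q = 125 of height $30: ½ · (125 + 95) · 30 = $3300.

Producer surplus falls by $3300 hundred.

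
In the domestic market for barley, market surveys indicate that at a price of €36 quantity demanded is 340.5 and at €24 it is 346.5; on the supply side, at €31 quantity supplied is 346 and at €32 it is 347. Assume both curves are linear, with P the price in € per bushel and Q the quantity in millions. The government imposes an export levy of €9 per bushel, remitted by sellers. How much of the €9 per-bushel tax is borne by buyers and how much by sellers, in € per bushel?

Demand slope: (346.5 − 340.5)/(24 − 36) = -0.5, so Qd = 358.5 − 0.5P.
Supply slope: (347 − 346)/(32 − 31) = 1, so Qs = P + 315.
Without the tax, 358.5 − 0.5P = P + 315 gives 1.5P = 43.5, so P* = €29 and Q* = 344.
With the tax collected from sellers, supply shifts: Qs = (P − 9) + 315.
Solving gives Q = 341 with buyers paying €35 and sellers receiving €26 (the €9 wedge).
Burden on buyers: €6; on sellers: €3. (They sum to €9.)
The less price-elastic side of the market bears the larger share of a per-unit tax.

Buyers bear €6 per bushel; sellers bear €3 per bushel.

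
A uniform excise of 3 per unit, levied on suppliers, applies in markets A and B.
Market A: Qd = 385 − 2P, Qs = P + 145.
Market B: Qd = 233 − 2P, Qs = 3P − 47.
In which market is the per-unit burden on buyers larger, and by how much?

Market A: pre-tax P* = 80, Q* = 225; post-tax Q = 223; per-unit burden on buyers = 1.
Market B: pre-tax P* = 56, Q* = 121; post-tax Q = 117.4; per-unit burden on buyers = 1.8.
Difference: 1 vs 1.8 → market B is larger by 0.8.

Market B, by 0.8.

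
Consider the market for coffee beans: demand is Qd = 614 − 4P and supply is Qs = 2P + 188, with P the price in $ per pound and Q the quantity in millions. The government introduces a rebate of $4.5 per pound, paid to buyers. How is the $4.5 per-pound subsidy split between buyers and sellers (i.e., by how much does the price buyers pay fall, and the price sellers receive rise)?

Buyers gain $1.5 per pound; sellers gain $3 per pound.

Before the subsidy: set 614 − 4P = 2P + 188 → P* = $71, Q* = 330.
With a per-unit subsidy paid to buyers, each effectively pays P − 4.5, so demand becomes Qd = 614 − 4(P − 4.5).
Solving gives Q = 336 with buyers paying $69.5 and sellers receiving $74 (the $4.5 wedge).
Gain to buyers: $1.5; to sellers: $3. (They sum to $4.5.)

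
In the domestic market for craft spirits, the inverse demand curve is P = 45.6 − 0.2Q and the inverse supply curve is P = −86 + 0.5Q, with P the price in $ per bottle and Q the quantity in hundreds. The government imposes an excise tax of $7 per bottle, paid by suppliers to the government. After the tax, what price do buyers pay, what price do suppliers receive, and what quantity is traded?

Rewrite in direct form: Qd = 228 − 5P and Qs = 2P + 172.
Before the tax: set 228 − 5P = 2P + 172 → P* = $8, Q* = 188.
With the tax collected from suppliers, supply shifts: Qs = 2(P − 7) + 172.
New equilibrium: buyers pay $10, suppliers receive $3, Q = 178. (Wedge: Pb − Ps = 7.)

Buyers pay $10; suppliers receive $3; quantity = 178.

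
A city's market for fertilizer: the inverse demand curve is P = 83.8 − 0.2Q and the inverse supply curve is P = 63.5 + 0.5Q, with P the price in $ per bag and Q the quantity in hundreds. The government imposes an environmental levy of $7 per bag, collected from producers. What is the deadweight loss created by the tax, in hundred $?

Inverting to Q(P) form: Qd = 419 − 5P; Qs = 2P − 127.
Before the tax: set 419 − 5P = 2P − 127 → P* = $78, Q* = 29.
With the tax collected from producers, supply shifts: Qs = 2(P − 7) − 127.
New equilibrium: consumers pay $80, producers receive $73, Q = 19. (Wedge: Pb − Ps = 7.)
Quantity falls by |ΔQ| = |29 − 19| = 10.
DWL = ½ · t · |ΔQ| = ½ · 7 · 10 = $35.

Deadweight loss = $35 hundred.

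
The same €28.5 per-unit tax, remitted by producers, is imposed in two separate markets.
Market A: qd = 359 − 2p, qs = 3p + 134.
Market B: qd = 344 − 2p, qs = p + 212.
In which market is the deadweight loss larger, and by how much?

Market A, by €216.6.

Market A: pre-tax p* = €45, q* = 269; post-tax q = 234.8; deadweight loss = €487.35.
Market B: pre-tax p* = €44, q* = 256; post-tax q = 237; deadweight loss = €270.75.
Difference: €487.35 vs €270.75 → market A is larger by €216.6.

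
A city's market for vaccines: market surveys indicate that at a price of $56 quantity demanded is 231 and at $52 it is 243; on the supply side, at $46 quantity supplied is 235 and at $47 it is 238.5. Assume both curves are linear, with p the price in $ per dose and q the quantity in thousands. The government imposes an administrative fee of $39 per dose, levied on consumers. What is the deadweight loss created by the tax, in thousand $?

Deadweight loss = $1228.5 thousand.

Demand slope: (243 − 231)/(52 − 56) = -3, so qd = 399 − 3p.
Supply slope: (238.5 − 235)/(47 − 46) = 3.5, so qs = 3.5p + 74.
Before the tax: set 399 − 3p = 3.5p + 74 → p* = $50, q* = 249.
With the tax collected from consumers, demand (in seller-price terms) shifts: qd = 399 − 3(p + 39).
New equilibrium: consumers pay $71, producers receive $32, q = 186. (Wedge: pb − ps = 39.)
Quantity falls by |ΔQ| = |249 − 186| = 63.
DWL = ½ · t · |ΔQ| = ½ · 39 · 63 = $1228.5.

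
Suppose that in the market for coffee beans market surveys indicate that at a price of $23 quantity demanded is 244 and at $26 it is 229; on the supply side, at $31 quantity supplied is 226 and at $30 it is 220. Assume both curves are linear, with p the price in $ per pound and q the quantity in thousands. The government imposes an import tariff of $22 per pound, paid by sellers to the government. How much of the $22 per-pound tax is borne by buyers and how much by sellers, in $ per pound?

Buyers bear $12 per pound; sellers bear $10 per pound.

Demand slope: (229 − 244)/(26 − 23) = -5, so qd = 359 − 5p.
Supply slope: (220 − 226)/(30 − 31) = 6, so qs = 6p + 40.
Before the tax: set 359 − 5p = 6p + 40 → p* = $29, q* = 214.
With the tax collected from sellers, supply shifts: qs = 6(p − 22) + 40.
New equilibrium: buyers pay $41, sellers receive $19, q = 154. (Wedge: pb − ps = 22.)
Burden on buyers: $12; on sellers: $10. (They sum to $22.)
The less price-elastic side of the market bears the larger share of a per-unit tax.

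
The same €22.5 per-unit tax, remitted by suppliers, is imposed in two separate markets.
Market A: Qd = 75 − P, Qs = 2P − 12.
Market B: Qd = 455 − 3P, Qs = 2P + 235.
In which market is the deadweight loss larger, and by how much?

Market A: pre-tax P* = €29, Q* = 46; post-tax Q = 31; deadweight loss = €168.75.
Market B: pre-tax P* = €44, Q* = 323; post-tax Q = 296; deadweight loss = €303.75.
Difference: €168.75 vs €303.75 → market B is larger by €135.

Market B, by €135.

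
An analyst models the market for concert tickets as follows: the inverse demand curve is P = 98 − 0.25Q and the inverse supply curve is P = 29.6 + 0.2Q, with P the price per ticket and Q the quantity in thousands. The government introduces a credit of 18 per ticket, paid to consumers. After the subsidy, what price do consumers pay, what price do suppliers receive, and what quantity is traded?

Rewrite in direct form: Qd = 392 − 4P and Qs = 5P − 148.
Without the subsidy, 392 − 4P = 5P − 148 gives 9P = 540, so P* = 60 and Q* = 152.
With a per-unit subsidy paid to consumers, each effectively pays P − 18, so demand becomes Qd = 392 − 4(P − 18).
Solving gives Q = 192 with consumers paying 50 and suppliers receiving 68 (the 18 wedge).

Consumers pay 50; suppliers receive 68; quantity = 192.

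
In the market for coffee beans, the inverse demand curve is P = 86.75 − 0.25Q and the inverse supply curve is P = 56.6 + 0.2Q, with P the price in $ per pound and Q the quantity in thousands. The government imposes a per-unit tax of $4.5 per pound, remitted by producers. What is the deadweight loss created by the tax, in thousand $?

Inverting to Q(P) form: Qd = 347 − 4P; Qs = 5P − 283.
Before the tax: set 347 − 4P = 5P − 283 → P* = $70, Q* = 67.
With the tax collected from producers, supply shifts: Qs = 5(P − 4.5) − 283.
Solving gives Q = 57 with buyers paying $72.5 and producers receiving $68 (the $4.5 wedge).
Quantity falls by |ΔQ| = |67 − 57| = 10.
DWL = ½ · t · |ΔQ| = ½ · 4.5 · 10 = $22.5.

Deadweight loss = $22.5 thousand.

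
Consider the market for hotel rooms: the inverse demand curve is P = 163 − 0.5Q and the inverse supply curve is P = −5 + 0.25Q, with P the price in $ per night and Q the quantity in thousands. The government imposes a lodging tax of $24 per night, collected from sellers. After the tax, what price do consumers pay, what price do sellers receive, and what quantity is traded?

Rewrite in direct form: Qd = 326 − 2P and Qs = 4P + 20.
Before the tax: set 326 − 2P = 4P + 20 → P* = $51, Q* = 224.
With the tax collected from sellers, supply shifts: Qs = 4(P − 24) + 20.
Solving gives Q = 192 with consumers paying $67 and sellers receiving $43 (the $24 wedge).

Consumers pay $67; sellers receive $43; quantity = 192.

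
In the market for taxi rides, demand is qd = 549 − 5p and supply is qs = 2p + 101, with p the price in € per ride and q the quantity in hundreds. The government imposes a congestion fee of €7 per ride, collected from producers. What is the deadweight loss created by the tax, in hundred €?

Before the tax: set 549 − 5p = 2p + 101 → p* = €64, q* = 229.
With the tax collected from producers, supply shifts: qs = 2(p − 7) + 101.
New equilibrium: consumers pay €66, producers receive €59, q = 219. (Wedge: pb − ps = 7.)
Quantity falls by |ΔQ| = |229 − 219| = 10.
DWL = ½ · t · |ΔQ| = ½ · 7 · 10 = €35.

Deadweight loss = €35 hundred.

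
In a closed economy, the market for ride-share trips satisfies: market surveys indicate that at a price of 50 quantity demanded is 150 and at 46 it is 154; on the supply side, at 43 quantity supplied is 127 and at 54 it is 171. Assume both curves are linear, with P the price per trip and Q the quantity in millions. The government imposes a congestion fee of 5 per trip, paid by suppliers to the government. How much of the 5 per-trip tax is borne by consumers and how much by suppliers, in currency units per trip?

Demand slope: (154 − 150)/(46 − 50) = -1, so Qd = 200 − P.
Supply slope: (171 − 127)/(54 − 43) = 4, so Qs = 4P − 45.
Before the tax: set 200 − P = 4P − 45 → P* = 49, Q* = 151.
With the tax collected from suppliers, supply shifts: Qs = 4(P − 5) − 45.
Solving gives Q = 147 with consumers paying 53 and suppliers receiving 48 (the 5 wedge).
Burden on consumers: 4; on suppliers: 1. (They sum to 5.)
The less price-elastic side of the market bears the larger share of a per-unit tax.

Consumers bear 4 per trip; suppliers bear 1 per trip.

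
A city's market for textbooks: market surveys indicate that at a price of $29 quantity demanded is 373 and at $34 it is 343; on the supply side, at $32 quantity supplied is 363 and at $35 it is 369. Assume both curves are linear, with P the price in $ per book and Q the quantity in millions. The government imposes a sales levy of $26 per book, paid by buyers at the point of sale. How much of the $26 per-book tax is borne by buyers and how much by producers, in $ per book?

Buyers bear $6.5 per book; producers bear $19.5 per book.

Demand slope: (343 − 373)/(34 − 29) = -6, so Qd = 547 − 6P.
Supply slope: (369 − 363)/(35 − 32) = 2, so Qs = 2P + 299.
Before the tax: set 547 − 6P = 2P + 299 → P* = $31, Q* = 361.
With the tax collected from buyers, demand (in seller-price terms) shifts: Qd = 547 − 6(P + 26).
New equilibrium: buyers pay $37.5, producers receive $11.5, Q = 322. (Wedge: Pb − Ps = 26.)
Burden on buyers: $6.5; on producers: $19.5. (They sum to $26.)
The less price-elastic side of the market bears the larger share of a per-unit tax.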